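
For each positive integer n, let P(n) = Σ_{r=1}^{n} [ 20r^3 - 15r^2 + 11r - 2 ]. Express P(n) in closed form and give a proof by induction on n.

P(n) = n(5n^3 + 5n^2 + 3n + 1)

We claim P(n) = n(5n^3 + 5n^2 + 3n + 1) for all n ≥ 1.
Base step (n = 1): P(1) = 14, and the closed form gives 14. They agree.
Inductive step: suppose the statement holds for some r ≥ 1, so P(r) = r(5r^3 + 5r^2 + 3r + 1).
Then P(r+1) = P(r) + (20r^3 + 45r^2 + 41r + 14) = (r(5r^3 + 5r^2 + 3r + 1)) + (20r^3 + 45r^2 + 41r + 14).
Simplifying, P(r+1) = (r + 1)(5r^3 + 20r^2 + 28r + 14) = (r+1)(5(r+1)^3 + 5(r+1)^2 + 3(r+1) + 1),
which is the closed form with n = r+1.
This completes the induction.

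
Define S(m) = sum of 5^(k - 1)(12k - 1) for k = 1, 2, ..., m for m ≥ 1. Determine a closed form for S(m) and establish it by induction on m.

We claim S(m) = 5^m(3m - 1) + 1 for all m ≥ 1.
Base step (m = 1): S(1) = 11, and the closed form gives 11. They agree.
For the inductive step, assume it holds for an arbitrary k ≥ 1, so S(k) = 5^k(3k - 1) + 1.
Then S(k+1) = S(k) + (5^k(12k + 11)) = (5^k(3k - 1) + 1) + (5^k(12k + 11)).
Simplifying, S(k+1) = 15·5^k·k + 10·5^k + 1 = 5^(k+1)(3(k+1) - 1) + 1,
which is the closed form with m = k+1.
By induction, the statement is established for all m ≥ 1.

S(m) = 5^m(3m - 1) + 1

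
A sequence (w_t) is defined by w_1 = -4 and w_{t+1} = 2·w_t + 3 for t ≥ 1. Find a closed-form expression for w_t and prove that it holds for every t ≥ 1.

w_t = -2^(t - 1) - 3

Computing the first terms: w_1 = -4, w_2 = -5, w_3 = -7. This suggests w_t = -2^(t - 1) - 3.
For the base case t = 1: the formula gives -4 = -4 = w_1.
Inductive step: suppose the statement holds for some p ≥ 1, so w_p = -2^(p - 1) - 3.
Then w_{p+1} = 2·w_p + 3 = 2·(-2^(p - 1) - 3) + 3 = -2^p - 3 = -2^((p+1) - 1) - 3,
which is the claimed formula at t = p+1.
By the principle of mathematical induction, the result holds for all t ≥ 1.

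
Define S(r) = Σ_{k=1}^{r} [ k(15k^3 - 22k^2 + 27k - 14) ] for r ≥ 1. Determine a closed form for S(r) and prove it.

S(r) = r(r + 1)(3r^3 - r^2 + 4r - 3)

We claim S(r) = r(r + 1)(3r^3 - r^2 + 4r - 3) for all r ≥ 1.
Base step (r = 1): S(1) = 6, and the closed form gives 6. They agree.
For the inductive step, assume it holds for an arbitrary k ≥ 1, so S(k) = k(3k^4 + 2k^3 + 3k^2 + k - 3).
Then S(k+1) = S(k) + (15k^4 + 38k^3 + 51k^2 + 34k + 6) = (k(3k^4 + 2k^3 + 3k^2 + k - 3)) + (15k^4 + 38k^3 + 51k^2 + 34k + 6).
Simplifying, S(k+1) = (k + 1)(k + 2)(3k^3 + 8k^2 + 11k + 3) = (k+1)((k+1) + 1)(3(k+1)^3 - (k+1)^2 + 4(k+1) - 3),
which is the closed form with r = k+1.
By the principle of mathematical induction, the result holds for all r ≥ 1.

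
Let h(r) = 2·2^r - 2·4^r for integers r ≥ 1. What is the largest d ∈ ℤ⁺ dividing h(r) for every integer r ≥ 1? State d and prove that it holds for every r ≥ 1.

Computing the first values: h(1) = -4 and h(2) = -24; gcd(-4, -24) = 4, so d ≤ 4.
We prove 4 | 2·2^r - 2·4^r for all r ≥ 1 by induction on r.
When r = 1: h(1) = -4 = 4·(-1), so 4 | h(1).
For the inductive step, assume it holds for an arbitrary i ≥ 1, i.e. 4 | h(i). Then
h(i+1) − 4·h(i) = (2·2^(i+1) - 2·4^(i+1)) − 4·(2·2^i - 2·4^i) = (2)·2^i·(2 − 4) = (-4)·2^i. Since 4 | h(i) by the inductive hypothesis, 4 | 4·h(i); and 4 | -4 since -4 = 4·-1. Therefore 4 | h(i+1).
By the principle of mathematical induction, the result holds for all r ≥ 1.
Therefore the largest such d is 4.

d = 4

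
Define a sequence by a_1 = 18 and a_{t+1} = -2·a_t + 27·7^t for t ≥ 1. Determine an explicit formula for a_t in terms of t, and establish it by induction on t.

a_t = -3(-2)^(t - 1) + 3·7^t

Computing the first terms: a_1 = 18, a_2 = 153, a_3 = 1017. This suggests a_t = -3(-2)^(t - 1) + 3·7^t.
For the base case t = 1: the formula gives 18 = 18 = a_1.
For the inductive step, assume it holds for an arbitrary r ≥ 1, so a_r = -3(-2)^(r - 1) + 3·7^r.
Then a_{r+1} = -2·a_r + 27·7^r = -2·(-3(-2)^(r - 1) + 3·7^r) + 27·7^r = -3(-2)^r + 3·7^(r + 1) = -3(-2)^((r+1) - 1) + 3·7^(r+1),
which is the claimed formula at t = r+1.
By the principle of mathematical induction, the result holds for all t ≥ 1.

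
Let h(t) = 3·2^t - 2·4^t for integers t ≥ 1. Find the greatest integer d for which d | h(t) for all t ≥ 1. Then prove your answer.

Computing the first values: h(1) = -2 and h(2) = -20; gcd(-2, -20) = 2, so d ≤ 2.
We prove 2 | 3·2^t - 2·4^t for all t ≥ 1 by induction on t.
Base case (t = 1): h(1) = -2 = 2·(-1), so 2 | h(1).
Inductive step: suppose the statement holds for some r ≥ 1, i.e. 2 | h(r). Then
h(r+1) − 4·h(r) = (3·2^(r+1) - 2·4^(r+1)) − 4·(3·2^r - 2·4^r) = (3)·2^r·(2 − 4) = (-6)·2^r. Since 2 | h(r) by the inductive hypothesis, 2 | 4·h(r); and 2 | -6 since -6 = 2·-3. Therefore 2 | h(r+1).
This completes the induction.
Therefore the largest such d is 2.

d = 2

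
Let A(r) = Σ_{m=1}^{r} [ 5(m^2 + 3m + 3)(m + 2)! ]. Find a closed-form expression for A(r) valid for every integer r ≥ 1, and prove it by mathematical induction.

We claim A(r) = (5r + 5)(r + 3)! - 30 for all r ≥ 1.
When r = 1: A(1) = 210, and the closed form gives 210. They agree.
For the inductive step, assume it holds for an arbitrary m ≥ 1, so A(m) = (5m + 5)(m + 3)! - 30.
Then A(m+1) = A(m) + (5(m^2 + 5m + 7)(m + 3)!) = ((5m + 5)(m + 3)! - 30) + (5(m^2 + 5m + 7)(m + 3)!).
Simplifying, A(m+1) = (5(m+1) + 5)((m+1) + 3)! - 30,
which is the closed form with r = m+1.
By the principle of mathematical induction, the result holds for all r ≥ 1.

A(r) = (5r + 5)(r + 3)! - 30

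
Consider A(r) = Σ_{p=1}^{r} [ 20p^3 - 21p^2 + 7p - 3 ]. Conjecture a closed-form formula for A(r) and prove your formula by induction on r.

A(r) = r(5r^3 + 3r^2 - 2r - 3)

We claim A(r) = r(5r^3 + 3r^2 - 2r - 3) for all r ≥ 1.
Base case (r = 1): A(1) = 3, and the closed form gives 3. They agree.
Inductive step: suppose the statement holds for some p ≥ 1, so A(p) = p(5p^3 + 3p^2 - 2p - 3).
Then A(p+1) = A(p) + (20p^3 + 39p^2 + 25p + 3) = (p(5p^3 + 3p^2 - 2p - 3)) + (20p^3 + 39p^2 + 25p + 3).
Simplifying, A(p+1) = (p + 1)(5p^3 + 18p^2 + 19p + 3) = (p+1)(5(p+1)^3 + 3(p+1)^2 - 2(p+1) - 3),
which is the closed form with r = p+1.
Hence, by induction on r, the claim holds for every r ≥ 1.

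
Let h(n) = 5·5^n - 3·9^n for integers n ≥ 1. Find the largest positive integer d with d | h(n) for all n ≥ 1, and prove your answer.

Computing the first values: h(1) = -2 and h(2) = -118; gcd(-2, -118) = 2, so d ≤ 2.
We prove 2 | 5·5^n - 3·9^n for all n ≥ 1 by induction on n.
Base step (n = 1): h(1) = -2 = 2·(-1), so 2 | h(1).
Inductive step: suppose the statement holds for some m ≥ 1, i.e. 2 | h(m). Then
h(m+1) − 9·h(m) = (5·5^(m+1) - 3·9^(m+1)) − 9·(5·5^m - 3·9^m) = (5)·5^m·(5 − 9) = (-20)·5^m. Since 2 | h(m) by the inductive hypothesis, 2 | 9·h(m); and 2 | -20 since -20 = 2·-10. Therefore 2 | h(m+1).
By induction, the statement is established for all n ≥ 1.
Therefore the largest such d is 2.

d = 2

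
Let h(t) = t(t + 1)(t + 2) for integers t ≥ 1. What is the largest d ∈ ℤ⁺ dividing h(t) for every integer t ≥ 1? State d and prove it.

Computing the first values: h(1) = 6 and h(2) = 24; gcd(6, 24) = 6, so d ≤ 6.
We prove 6 | t(t + 1)(t + 2) for all t ≥ 1 by induction on t.
When t = 1: h(1) = 6 = 6·(1), so 6 | h(1).
Inductive step: assume the claim holds for t = i, i.e. 6 | h(i). Then
h(i+1) − h(i) = (i+1)·(i+2)·(i+3) − i·(i+1)·(i+2) = (i+1)·(i+2)·[(i+3) − i] = 3·(i+1)·(i+2). The product of 2 consecutive integers is divisible by (2)! = 2, so h(i+1) − h(i) is divisible by 3·2 = 6. By the inductive hypothesis 6 | h(i), hence 6 | h(i+1).
By induction, the statement is established for all t ≥ 1.
Therefore the largest such d is 6.

d = 6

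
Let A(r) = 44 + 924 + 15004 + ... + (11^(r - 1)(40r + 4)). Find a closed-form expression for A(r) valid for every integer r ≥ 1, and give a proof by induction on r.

A(r) = 4·11^r·r

We claim A(r) = 4·11^r·r for all r ≥ 1.
Base step (r = 1): A(1) = 44, and the closed form gives 44. They agree.
Inductive step: assume the claim holds for r = j, so A(j) = 4·11^j·j.
Then A(j+1) = A(j) + (11^j(40j + 44)) = (4·11^j·j) + (11^j(40j + 44)).
Simplifying, A(j+1) = 44·11^j(j + 1) = 4·11^(j+1)·(j+1),
which is the closed form with r = j+1.
By induction, the statement is established for all r ≥ 1.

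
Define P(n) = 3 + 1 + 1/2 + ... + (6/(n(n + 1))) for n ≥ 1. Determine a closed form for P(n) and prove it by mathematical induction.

We claim P(n) = 6n/(n + 1) for all n ≥ 1.
Base case (n = 1): P(1) = 3, and the closed form gives 3. They agree.
Inductive step: assume the claim holds for n = k, so P(k) = 6k/(k + 1).
Then P(k+1) = P(k) + (6/((k + 1)(k + 2))) = (6k/(k + 1)) + (6/((k + 1)(k + 2))).
Simplifying, P(k+1) = 6(k + 1)/(k + 2) = 6(k+1)/((k+1) + 1),
which is the closed form with n = k+1.
By the principle of mathematical induction, the result holds for all n ≥ 1.

P(n) = 6n/(n + 1)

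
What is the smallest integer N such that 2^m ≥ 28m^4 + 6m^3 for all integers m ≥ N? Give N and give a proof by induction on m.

At m = 22: 4194304 < 6623056, so the inequality fails and N ≥ 23. We prove 2^m ≥ 28m^4 + 6m^3 for all m ≥ 23.
For the base case m = 23: 2^m = 8388608 and 28m^4 + 6m^3 = 7908550, so 8388608 ≥ 7908550.
Inductive step: suppose the statement holds for some k ≥ 23, so 2^k ≥ 28k^4 + 6k^3.
Then 2^(k + 1) = 2·(2^k) ≥ 2·(28k^4 + 6k^3).
Also, for k ≥ 23 we have 2·(28k^4 + 6k^3) ≥ 28(k+1)^4 + 6(k+1)^3, since 2·(28k^4 + 6k^3) − (28(k+1)^4 + 6(k+1)^3) = 28k^4 - 106k^3 - 186k^2 - 130k - 34, which is nonnegative for all k ≥ 23.
Combining, 2^(k + 1) ≥ 28(k+1)^4 + 6(k+1)^3.
This completes the induction.
Hence the smallest such N is 23.

N = 23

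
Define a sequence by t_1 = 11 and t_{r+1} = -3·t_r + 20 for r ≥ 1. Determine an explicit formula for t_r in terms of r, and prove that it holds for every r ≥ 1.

t_r = -2(-3)^r + 5

Computing the first terms: t_1 = 11, t_2 = -13, t_3 = 59. This suggests t_r = -2(-3)^r + 5.
For the base case r = 1: the formula gives 11 = 11 = t_1.
Suppose the result is true for r = i, so t_i = -2(-3)^i + 5.
Then t_{i+1} = -3·t_i + 20 = -3·(-2(-3)^i + 5) + 20 = -2(-3)^(i + 1) + 5,
which is the claimed formula at r = i+1.
Hence, by induction on r, the claim holds for every r ≥ 1.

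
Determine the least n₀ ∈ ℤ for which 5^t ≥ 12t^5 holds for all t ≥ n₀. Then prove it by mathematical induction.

n₀ = 9

At t = 8: 390625 < 393216, so the inequality fails and n₀ ≥ 9. We prove 5^t ≥ 12t^5 for all t ≥ 9.
Base step (t = 9): 5^t = 1953125 and 12t^5 = 708588, so 1953125 ≥ 708588.
Inductive step: assume the claim holds for t = k, so 5^k ≥ 12k^5.
Then 5^(k + 1) = 5·(5^k) ≥ 5·(12k^5).
Also, for k ≥ 9 we have 5·(12k^5) ≥ 12(k+1)^5, since 5 ≥ (1 + 1/k)^5 for all k ≥ 9.
Combining, 5^(k + 1) ≥ 12(k+1)^5.
By the principle of mathematical induction, the result holds for all t ≥ 9.
Hence the smallest such n₀ is 9.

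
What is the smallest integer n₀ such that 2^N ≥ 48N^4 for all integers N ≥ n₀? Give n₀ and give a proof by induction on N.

At N = 23: 8388608 < 13432368, so the inequality fails and n₀ ≥ 24. We prove 2^N ≥ 48N^4 for all N ≥ 24.
When N = 24: 2^N = 16777216 and 48N^4 = 15925248, so 16777216 ≥ 15925248.
For the inductive step, assume it holds for an arbitrary r ≥ 24, so 2^r ≥ 48r^4.
Then 2^(r + 1) = 2·(2^r) ≥ 2·(48r^4).
Also, for r ≥ 24 we have 2·(48r^4) ≥ 48(r+1)^4, since 2 ≥ (1 + 1/r)^4 for all r ≥ 24.
Combining, 2^(r + 1) ≥ 48(r+1)^4.
Hence, by induction on N, the claim holds for every N ≥ 24.
Hence the smallest such n₀ is 24.

n₀ = 24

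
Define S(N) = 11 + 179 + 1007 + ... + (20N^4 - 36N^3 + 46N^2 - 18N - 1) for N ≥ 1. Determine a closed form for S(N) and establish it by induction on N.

We claim S(N) = N(4N^4 + N^3 + 4N^2 + 5N - 3) for all N ≥ 1.
For the base case N = 1: S(1) = 11, and the closed form gives 11. They agree.
Inductive step: assume the claim holds for N = m, so S(m) = m(4m^4 + m^3 + 4m^2 + 5m - 3).
Then S(m+1) = S(m) + (20m^4 + 44m^3 + 58m^2 + 46m + 11) = (m(4m^4 + m^3 + 4m^2 + 5m - 3)) + (20m^4 + 44m^3 + 58m^2 + 46m + 11).
Simplifying, S(m+1) = (m + 1)(4m^4 + 17m^3 + 31m^2 + 32m + 11) = (m+1)(4(m+1)^4 + (m+1)^3 + 4(m+1)^2 + 5(m+1) - 3),
which is the closed form with N = m+1.
Hence, by induction on N, the claim holds for every N ≥ 1.

S(N) = N(4N^4 + N^3 + 4N^2 + 5N - 3)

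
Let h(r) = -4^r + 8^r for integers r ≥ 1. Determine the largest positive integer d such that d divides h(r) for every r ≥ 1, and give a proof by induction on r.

Computing the first values: h(1) = 4 and h(2) = 48; gcd(4, 48) = 4, so d ≤ 4.
We prove 4 | -4^r + 8^r for all r ≥ 1 by induction on r.
For the base case r = 1: h(1) = 4 = 4·(1), so 4 | h(1).
Suppose the result is true for r = k, i.e. 4 | h(k). Then
8^{k+1} − 4^{k+1} = 8·8^k − 4·4^k = 8·(8^k − 4^k) + (4)·4^k. The first term is divisible by 4 by the inductive hypothesis, and the second term (4)·4^k is divisible by 4 since 4 | 4. Hence 4 | h(k+1).
By the principle of mathematical induction, the result holds for all r ≥ 1.
Therefore the largest such d is 4.

d = 4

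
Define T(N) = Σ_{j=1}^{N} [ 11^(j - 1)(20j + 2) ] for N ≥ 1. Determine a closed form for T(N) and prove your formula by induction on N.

T(N) = 2·11^N·N

We claim T(N) = 2·11^N·N for all N ≥ 1.
Base step (N = 1): T(1) = 22, and the closed form gives 22. They agree.
Suppose the result is true for N = j, so T(j) = 2·11^j·j.
Then T(j+1) = T(j) + (11^j(20j + 22)) = (2·11^j·j) + (11^j(20j + 22)).
Simplifying, T(j+1) = 22·11^j(j + 1) = 2·11^(j+1)·(j+1),
which is the closed form with N = j+1.
This completes the induction.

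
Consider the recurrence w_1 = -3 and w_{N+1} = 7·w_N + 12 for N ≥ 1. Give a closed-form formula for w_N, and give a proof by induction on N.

Computing the first terms: w_1 = -3, w_2 = -9, w_3 = -51. This suggests w_N = -7^(N - 1) - 2.
When N = 1: the formula gives -3 = -3 = w_1.
Inductive step: suppose the statement holds for some j ≥ 1, so w_j = -7^(j - 1) - 2.
Then w_{j+1} = 7·w_j + 12 = 7·(-7^(j - 1) - 2) + 12 = -7^j - 2 = -7^((j+1) - 1) - 2,
which is the claimed formula at N = j+1.
This completes the induction.

w_N = -7^(N - 1) - 2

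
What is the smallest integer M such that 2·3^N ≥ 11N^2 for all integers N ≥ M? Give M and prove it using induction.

At N = 4: 162 < 176, so the inequality fails and M ≥ 5. We prove 2·3^N ≥ 11N^2 for all N ≥ 5.
Base step (N = 5): 2·3^N = 486 and 11N^2 = 275, so 486 ≥ 275.
For the inductive step, assume it holds for an arbitrary k ≥ 5, so 2·3^k ≥ 11k^2.
Then 2·3^(k + 1) = 3·(2·3^k) ≥ 3·(11k^2).
Also, for k ≥ 5 we have 3·(11k^2) ≥ 11(k+1)^2, since 3 ≥ (1 + 1/k)^2 for all k ≥ 5.
Combining, 2·3^(k + 1) ≥ 11(k+1)^2.
By the principle of mathematical induction, the result holds for all N ≥ 5.
Hence the smallest such M is 5.

M = 5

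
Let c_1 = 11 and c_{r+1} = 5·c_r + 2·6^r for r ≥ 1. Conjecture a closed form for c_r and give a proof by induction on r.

Computing the first terms: c_1 = 11, c_2 = 67, c_3 = 407. This suggests c_r = -5^(r - 1) + 2·6^r.
For the base case r = 1: the formula gives 11 = 11 = c_1.
Suppose the result is true for r = m, so c_m = -5^(m - 1) + 2·6^m.
Then c_{m+1} = 5·c_m + 2·6^m = 5·(-5^(m - 1) + 2·6^m) + 2·6^m = -5^m + 2·6^(m + 1) = -5^((m+1) - 1) + 2·6^(m+1),
which is the claimed formula at r = m+1.
By induction, the statement is established for all r ≥ 1.

c_r = -5^(r - 1) + 2·6^r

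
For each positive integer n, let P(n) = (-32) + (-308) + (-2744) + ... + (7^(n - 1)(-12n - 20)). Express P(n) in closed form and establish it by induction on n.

We claim P(n) = -7^n(2n + 3) + 3 for all n ≥ 1.
Base step (n = 1): P(1) = -32, and the closed form gives -32. They agree.
Inductive step: suppose the statement holds for some r ≥ 1, so P(r) = -7^r(2r + 3) + 3.
Then P(r+1) = P(r) + (7^r(-12r - 32)) = (-7^r(2r + 3) + 3) + (7^r(-12r - 32)).
Simplifying, P(r+1) = -14·7^r·r - 35·7^r + 3 = -7^(r+1)(2(r+1) + 3) + 3,
which is the closed form with n = r+1.
This completes the induction.

P(n) = -7^n(2n + 3) + 3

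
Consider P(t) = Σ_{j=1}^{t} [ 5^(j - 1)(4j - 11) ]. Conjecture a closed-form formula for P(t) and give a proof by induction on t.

P(t) = 5^t(t - 3) + 3

We claim P(t) = 5^t(t - 3) + 3 for all t ≥ 1.
When t = 1: P(1) = -7, and the closed form gives -7. They agree.
For the inductive step, assume it holds for an arbitrary j ≥ 1, so P(j) = 5^j(j - 3) + 3.
Then P(j+1) = P(j) + (5^j(4j - 7)) = (5^j(j - 3) + 3) + (5^j(4j - 7)).
Simplifying, P(j+1) = 5·5^j·j - 10·5^j + 3 = 5^(j+1)((j+1) - 3) + 3,
which is the closed form with t = j+1.
This completes the induction.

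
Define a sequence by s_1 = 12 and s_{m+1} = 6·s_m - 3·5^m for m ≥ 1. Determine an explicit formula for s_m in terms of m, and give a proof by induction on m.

Computing the first terms: s_1 = 12, s_2 = 57, s_3 = 267. This suggests s_m = 3·5^m - 3·6^(m - 1).
When m = 1: the formula gives 12 = 12 = s_1.
Suppose the result is true for m = i, so s_i = 3·5^i - 3·6^(i - 1).
Then s_{i+1} = 6·s_i - 3·5^i = 6·(3·5^i - 3·6^(i - 1)) - 3·5^i = 3·5^(i + 1) - 3·6^i = 3·5^(i+1) - 3·6^((i+1) - 1),
which is the claimed formula at m = i+1.
By the principle of mathematical induction, the result holds for all m ≥ 1.

s_m = 3·5^m - 3·6^(m - 1)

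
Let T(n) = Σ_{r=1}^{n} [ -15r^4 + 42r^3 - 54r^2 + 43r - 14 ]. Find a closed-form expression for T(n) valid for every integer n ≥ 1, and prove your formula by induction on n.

T(n) = -n(3n^4 - 3n^3 + 2n^2 - 5n + 1)

We claim T(n) = -n(3n^4 - 3n^3 + 2n^2 - 5n + 1) for all n ≥ 1.
When n = 1: T(1) = 2, and the closed form gives 2. They agree.
For the inductive step, assume it holds for an arbitrary r ≥ 1, so T(r) = r(-3r^4 + 3r^3 - 2r^2 + 5r - 1).
Then T(r+1) = T(r) + (-15r^4 - 18r^3 - 18r^2 + r + 2) = (r(-3r^4 + 3r^3 - 2r^2 + 5r - 1)) + (-15r^4 - 18r^3 - 18r^2 + r + 2).
Simplifying, T(r+1) = -(r + 1)(3r^4 + 9r^3 + 11r^2 + 2r - 2) = -(r+1)(3(r+1)^4 - 3(r+1)^3 + 2(r+1)^2 - 5(r+1) + 1),
which is the closed form with n = r+1.
By the principle of mathematical induction, the result holds for all n ≥ 1.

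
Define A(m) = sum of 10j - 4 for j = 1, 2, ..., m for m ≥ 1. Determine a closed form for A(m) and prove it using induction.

We claim A(m) = m(5m + 1) for all m ≥ 1.
Base case (m = 1): A(1) = 6, and the closed form gives 6. They agree.
Inductive step: assume the claim holds for m = j, so A(j) = j(5j + 1).
Then A(j+1) = A(j) + (10j + 6) = (j(5j + 1)) + (10j + 6).
Simplifying, A(j+1) = (j + 1)(5j + 6) = (j+1)(5(j+1) + 1),
which is the closed form with m = j+1.
Hence, by induction on m, the claim holds for every m ≥ 1.

A(m) = m(5m + 1)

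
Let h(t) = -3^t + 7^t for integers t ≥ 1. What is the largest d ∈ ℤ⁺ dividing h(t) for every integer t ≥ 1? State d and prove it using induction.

d = 4

Computing the first values: h(1) = 4 and h(2) = 40; gcd(4, 40) = 4, so d ≤ 4.
We prove 4 | -3^t + 7^t for all t ≥ 1 by induction on t.
For the base case t = 1: h(1) = 4 = 4·(1), so 4 | h(1).
For the inductive step, assume it holds for an arbitrary p ≥ 1, i.e. 4 | h(p). Then
7^{p+1} − 3^{p+1} = 7·7^p − 3·3^p = 7·(7^p − 3^p) + (4)·3^p. The first term is divisible by 4 by the inductive hypothesis, and the second term (4)·3^p is divisible by 4 since 4 | 4. Hence 4 | h(p+1).
By induction, the statement is established for all t ≥ 1.
Therefore the largest such d is 4.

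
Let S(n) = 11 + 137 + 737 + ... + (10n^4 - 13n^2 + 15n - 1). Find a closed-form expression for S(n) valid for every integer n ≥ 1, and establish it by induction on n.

We claim S(n) = n(2n^4 + 5n^3 - n^2 + n + 4) for all n ≥ 1.
When n = 1: S(1) = 11, and the closed form gives 11. They agree.
For the inductive step, assume it holds for an arbitrary j ≥ 1, so S(j) = j(2j^4 + 5j^3 - j^2 + j + 4).
Then S(j+1) = S(j) + (15j + 10(j + 1)^4 - 13(j + 1)^2 + 14) = (j(2j^4 + 5j^3 - j^2 + j + 4)) + (15j + 10(j + 1)^4 - 13(j + 1)^2 + 14).
Simplifying, S(j+1) = (j + 1)(2j^4 + 13j^3 + 26j^2 + 22j + 11) = (j+1)(2(j+1)^4 + 5(j+1)^3 - (j+1)^2 + (j+1) + 4),
which is the closed form with n = j+1.
This completes the induction.

S(n) = n(2n^4 + 5n^3 - n^2 + n + 4)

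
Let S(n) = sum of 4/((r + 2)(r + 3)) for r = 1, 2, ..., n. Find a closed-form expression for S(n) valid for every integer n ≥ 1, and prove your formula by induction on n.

We claim S(n) = 4n/(3(n + 3)) for all n ≥ 1.
When n = 1: S(1) = 1/3, and the closed form gives 1/3. They agree.
Suppose the result is true for n = r, so S(r) = 4r/(3(r + 3)).
Then S(r+1) = S(r) + (4/((r + 3)(r + 4))) = (4r/(3(r + 3))) + (4/((r + 3)(r + 4))).
Simplifying, S(r+1) = 4(r + 1)/(3(r + 4)) = 4(r+1)/(3((r+1) + 3)),
which is the closed form with n = r+1.
Hence, by induction on n, the claim holds for every n ≥ 1.

S(n) = 4n/(3(n + 3))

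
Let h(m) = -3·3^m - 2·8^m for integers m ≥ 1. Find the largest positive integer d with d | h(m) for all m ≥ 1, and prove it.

d = 5

Computing the first values: h(1) = -25 and h(2) = -155; gcd(-25, -155) = 5, so d ≤ 5.
We prove 5 | -3·3^m - 2·8^m for all m ≥ 1 by induction on m.
Base case (m = 1): h(1) = -25 = 5·(-5), so 5 | h(1).
Suppose the result is true for m = i, i.e. 5 | h(i). Then
h(i+1) − 8·h(i) = (-3·3^(i+1) - 2·8^(i+1)) − 8·(-3·3^i - 2·8^i) = (-3)·3^i·(3 − 8) = (15)·3^i. Since 5 | h(i) by the inductive hypothesis, 5 | 8·h(i); and 5 | 15 since 15 = 5·3. Therefore 5 | h(i+1).
By induction, the statement is established for all m ≥ 1.
Therefore the largest such d is 5.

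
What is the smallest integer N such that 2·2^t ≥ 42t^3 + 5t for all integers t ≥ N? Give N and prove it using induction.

N = 17

At t = 16: 131072 < 172112, so the inequality fails and N ≥ 17. We prove 2·2^t ≥ 42t^3 + 5t for all t ≥ 17.
For the base case t = 17: 2·2^t = 262144 and 42t^3 + 5t = 206431, so 262144 ≥ 206431.
For the inductive step, assume it holds for an arbitrary k ≥ 17, so 2·2^k ≥ 42k^3 + 5k.
Then 2·2^(k + 1) = 2·(2·2^k) ≥ 2·(42k^3 + 5k).
Also, for k ≥ 17 we have 2·(42k^3 + 5k) ≥ 42(k+1)^3 + 5(k+1), since 2·(42k^3 + 5k) − (42(k+1)^3 + 5(k+1)) = 42k^3 - 126k^2 - 121k - 47, which is nonnegative for all k ≥ 17.
Combining, 2·2^(k + 1) ≥ 42(k+1)^3 + 5(k+1).
By induction, the statement is established for all t ≥ 17.
Hence the smallest such N is 17.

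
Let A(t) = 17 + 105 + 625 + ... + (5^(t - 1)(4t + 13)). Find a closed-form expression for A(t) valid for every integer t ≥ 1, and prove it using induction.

We claim A(t) = 5^t(t + 3) - 3 for all t ≥ 1.
Base case (t = 1): A(1) = 17, and the closed form gives 17. They agree.
Inductive step: assume the claim holds for t = r, so A(r) = 5^r(r + 3) - 3.
Then A(r+1) = A(r) + (5^r(4r + 17)) = (5^r(r + 3) - 3) + (5^r(4r + 17)).
Simplifying, A(r+1) = 5·5^r·r + 20·5^r - 3 = 5^(r+1)((r+1) + 3) - 3,
which is the closed form with t = r+1.
Hence, by induction on t, the claim holds for every t ≥ 1.

A(t) = 5^t(t + 3) - 3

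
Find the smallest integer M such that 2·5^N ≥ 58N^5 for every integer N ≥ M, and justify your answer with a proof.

At N = 8: 781250 < 1900544, so the inequality fails and M ≥ 9. We prove 2·5^N ≥ 58N^5 for all N ≥ 9.
For the base case N = 9: 2·5^N = 3906250 and 58N^5 = 3424842, so 3906250 ≥ 3424842.
For the inductive step, assume it holds for an arbitrary i ≥ 9, so 2·5^i ≥ 58i^5.
Then 2·5^(i + 1) = 5·(2·5^i) ≥ 5·(58i^5).
Also, for i ≥ 9 we have 5·(58i^5) ≥ 58(i+1)^5, since 5 ≥ (1 + 1/i)^5 for all i ≥ 9.
Combining, 2·5^(i + 1) ≥ 58(i+1)^5.
By induction, the statement is established for all N ≥ 9.
Hence the smallest such M is 9.

M = 9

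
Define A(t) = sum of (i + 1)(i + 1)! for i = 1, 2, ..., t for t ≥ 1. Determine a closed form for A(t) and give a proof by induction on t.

A(t) = (t + 2)! - 2

We claim A(t) = (t + 2)! - 2 for all t ≥ 1.
For the base case t = 1: A(1) = 4, and the closed form gives 4. They agree.
Inductive step: assume the claim holds for t = i, so A(i) = (i + 2)! - 2.
Then A(i+1) = A(i) + ((i + 2)(i + 2)!) = ((i + 2)! - 2) + ((i + 2)(i + 2)!).
Simplifying, A(i+1) = ((i+1) + 2)! - 2,
which is the closed form with t = i+1.
By the principle of mathematical induction, the result holds for all t ≥ 1.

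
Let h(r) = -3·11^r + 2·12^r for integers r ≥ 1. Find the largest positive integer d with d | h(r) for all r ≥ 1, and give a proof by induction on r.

Computing the first values: h(1) = -9 and h(2) = -75; gcd(-9, -75) = 3, so d ≤ 3.
We prove 3 | -3·11^r + 2·12^r for all r ≥ 1 by induction on r.
For the base case r = 1: h(1) = -9 = 3·(-3), so 3 | h(1).
Inductive step: suppose the statement holds for some p ≥ 1, i.e. 3 | h(p). Then
h(p+1) − 12·h(p) = (-3·11^(p+1) + 2·12^(p+1)) − 12·(-3·11^p + 2·12^p) = (-3)·11^p·(11 − 12) = (3)·11^p. Since 3 | h(p) by the inductive hypothesis, 3 | 12·h(p); and 3 | 3 since 3 = 3·1. Therefore 3 | h(p+1).
Hence, by induction on r, the claim holds for every r ≥ 1.
Therefore the largest such d is 3.

d = 3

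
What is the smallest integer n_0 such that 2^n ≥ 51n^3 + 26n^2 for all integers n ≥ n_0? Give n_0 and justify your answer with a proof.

At n = 18: 262144 < 305856, so the inequality fails and n_0 ≥ 19. We prove 2^n ≥ 51n^3 + 26n^2 for all n ≥ 19.
Base case (n = 19): 2^n = 524288 and 51n^3 + 26n^2 = 359195, so 524288 ≥ 359195.
Inductive step: assume the claim holds for n = i, so 2^i ≥ 51i^3 + 26i^2.
Then 2^(i + 1) = 2·(2^i) ≥ 2·(51i^3 + 26i^2).
Also, for i ≥ 19 we have 2·(51i^3 + 26i^2) ≥ 51(i+1)^3 + 26(i+1)^2, since 2·(51i^3 + 26i^2) − (51(i+1)^3 + 26(i+1)^2) = 51i^3 - 127i^2 - 205i - 77, which is nonnegative for all i ≥ 19.
Combining, 2^(i + 1) ≥ 51(i+1)^3 + 26(i+1)^2.
By induction, the statement is established for all n ≥ 19.
Hence the smallest such n_0 is 19.

n_0 = 19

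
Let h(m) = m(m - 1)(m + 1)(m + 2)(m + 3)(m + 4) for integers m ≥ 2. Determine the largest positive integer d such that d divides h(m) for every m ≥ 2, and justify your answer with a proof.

Computing the first values: h(2) = 720 and h(3) = 5040; gcd(720, 5040) = 720, so d ≤ 720.
We prove 720 | m(m - 1)(m + 1)(m + 2)(m + 3)(m + 4) for all m ≥ 2 by induction on m.
When m = 2: h(2) = 720 = 720·(1), so 720 | h(2).
Inductive step: suppose the statement holds for some p ≥ 2, i.e. 720 | h(p). Then
h(p+1) − h(p) = p·(p+1)·(p+2)·(p+3)·(p+4)·(p+5) − (p-1)·p·(p+1)·(p+2)·(p+3)·(p+4) = p·(p+1)·(p+2)·(p+3)·(p+4)·[(p+5) − (p-1)] = 6·p·(p+1)·(p+2)·(p+3)·(p+4). The product of 5 consecutive integers is divisible by (5)! = 120, so h(p+1) − h(p) is divisible by 6·120 = 720. By the inductive hypothesis 720 | h(p), hence 720 | h(p+1).
This completes the induction.
Therefore the largest such d is 720.

d = 720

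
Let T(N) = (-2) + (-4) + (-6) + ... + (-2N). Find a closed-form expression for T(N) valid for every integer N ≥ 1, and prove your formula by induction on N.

We claim T(N) = -N(N + 1) for all N ≥ 1.
Base case (N = 1): T(1) = -2, and the closed form gives -2. They agree.
Suppose the result is true for N = k, so T(k) = k(-k - 1).
Then T(k+1) = T(k) + (-2k - 2) = (k(-k - 1)) + (-2k - 2).
Simplifying, T(k+1) = -(k + 1)(k + 2) = -(k+1)((k+1) + 1),
which is the closed form with N = k+1.
By induction, the statement is established for all N ≥ 1.

T(N) = -N(N + 1)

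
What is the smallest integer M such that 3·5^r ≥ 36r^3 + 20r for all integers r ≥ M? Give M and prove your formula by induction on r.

M = 5

At r = 4: 1875 < 2384, so the inequality fails and M ≥ 5. We prove 3·5^r ≥ 36r^3 + 20r for all r ≥ 5.
Base case (r = 5): 3·5^r = 9375 and 36r^3 + 20r = 4600, so 9375 ≥ 4600.
Inductive step: assume the claim holds for r = p, so 3·5^p ≥ 36p^3 + 20p.
Then 3·5^(p + 1) = 5·(3·5^p) ≥ 5·(36p^3 + 20p).
Also, for p ≥ 5 we have 5·(36p^3 + 20p) ≥ 36(p+1)^3 + 20(p+1), since 5·(36p^3 + 20p) − (36(p+1)^3 + 20(p+1)) = 144p^3 - 108p^2 - 28p - 56, which is nonnegative for all p ≥ 5.
Combining, 3·5^(p + 1) ≥ 36(p+1)^3 + 20(p+1).
By induction, the statement is established for all r ≥ 5.
Hence the smallest such M is 5.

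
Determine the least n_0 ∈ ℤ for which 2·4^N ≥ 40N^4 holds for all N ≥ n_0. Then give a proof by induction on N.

At N = 8: 131072 < 163840, so the inequality fails and n_0 ≥ 9. We prove 2·4^N ≥ 40N^4 for all N ≥ 9.
For the base case N = 9: 2·4^N = 524288 and 40N^4 = 262440, so 524288 ≥ 262440.
For the inductive step, assume it holds for an arbitrary i ≥ 9, so 2·4^i ≥ 40i^4.
Then 2·4^(i + 1) = 4·(2·4^i) ≥ 4·(40i^4).
Also, for i ≥ 9 we have 4·(40i^4) ≥ 40(i+1)^4, since 4 ≥ (1 + 1/i)^4 for all i ≥ 9.
Combining, 2·4^(i + 1) ≥ 40(i+1)^4.
This completes the induction.
Hence the smallest such n_0 is 9.

n_0 = 9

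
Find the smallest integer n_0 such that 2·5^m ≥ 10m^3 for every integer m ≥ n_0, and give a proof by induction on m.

At m = 3: 250 < 270, so the inequality fails and n_0 ≥ 4. We prove 2·5^m ≥ 10m^3 for all m ≥ 4.
Base step (m = 4): 2·5^m = 1250 and 10m^3 = 640, so 1250 ≥ 640.
For the inductive step, assume it holds for an arbitrary k ≥ 4, so 2·5^k ≥ 10k^3.
Then 2·5^(k + 1) = 5·(2·5^k) ≥ 5·(10k^3).
Also, for k ≥ 4 we have 5·(10k^3) ≥ 10(k+1)^3, since 5 ≥ (1 + 1/k)^3 for all k ≥ 4.
Combining, 2·5^(k + 1) ≥ 10(k+1)^3.
This completes the induction.
Hence the smallest such n_0 is 4.

n_0 = 4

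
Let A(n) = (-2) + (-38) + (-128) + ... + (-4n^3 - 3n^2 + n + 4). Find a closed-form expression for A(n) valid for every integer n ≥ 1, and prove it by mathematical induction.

We claim A(n) = -n(n^3 + 3n^2 + 2n - 4) for all n ≥ 1.
When n = 1: A(1) = -2, and the closed form gives -2. They agree.
For the inductive step, assume it holds for an arbitrary k ≥ 1, so A(k) = k(-k^3 - 3k^2 - 2k + 4).
Then A(k+1) = A(k) + (k - 4(k + 1)^3 - 3(k + 1)^2 + 5) = (k(-k^3 - 3k^2 - 2k + 4)) + (k - 4(k + 1)^3 - 3(k + 1)^2 + 5).
Simplifying, A(k+1) = -(k + 1)(k^3 + 6k^2 + 11k + 2) = -(k+1)((k+1)^3 + 3(k+1)^2 + 2(k+1) - 4),
which is the closed form with n = k+1.
By induction, the statement is established for all n ≥ 1.

A(n) = -n(n^3 + 3n^2 + 2n - 4)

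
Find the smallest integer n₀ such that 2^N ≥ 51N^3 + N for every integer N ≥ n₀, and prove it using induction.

At N = 18: 262144 < 297450, so the inequality fails and n₀ ≥ 19. We prove 2^N ≥ 51N^3 + N for all N ≥ 19.
For the base case N = 19: 2^N = 524288 and 51N^3 + N = 349828, so 524288 ≥ 349828.
Suppose the result is true for N = i, so 2^i ≥ 51i^3 + i.
Then 2^(i + 1) = 2·(2^i) ≥ 2·(51i^3 + i).
Also, for i ≥ 19 we have 2·(51i^3 + i) ≥ 51(i+1)^3 + (i+1), since 2·(51i^3 + i) − (51(i+1)^3 + (i+1)) = 51i^3 - 153i^2 - 152i - 52, which is nonnegative for all i ≥ 19.
Combining, 2^(i + 1) ≥ 51(i+1)^3 + (i+1).
This completes the induction.
Hence the smallest such n₀ is 19.

n₀ = 19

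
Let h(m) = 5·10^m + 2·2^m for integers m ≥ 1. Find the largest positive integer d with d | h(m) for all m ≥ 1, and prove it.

Computing the first values: h(1) = 54 and h(2) = 508; gcd(54, 508) = 2, so d ≤ 2.
We prove 2 | 5·10^m + 2·2^m for all m ≥ 1 by induction on m.
When m = 1: h(1) = 54 = 2·(27), so 2 | h(1).
Inductive step: suppose the statement holds for some r ≥ 1, i.e. 2 | h(r). Then
h(r+1) − 10·h(r) = (5·10^(r+1) + 2·2^(r+1)) − 10·(5·10^r + 2·2^r) = (2)·2^r·(2 − 10) = (-16)·2^r. Since 2 | h(r) by the inductive hypothesis, 2 | 10·h(r); and 2 | -16 since -16 = 2·-8. Therefore 2 | h(r+1).
By induction, the statement is established for all m ≥ 1.
Therefore the largest such d is 2.

d = 2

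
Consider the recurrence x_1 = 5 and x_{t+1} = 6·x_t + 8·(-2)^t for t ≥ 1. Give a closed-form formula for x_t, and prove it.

Computing the first terms: x_1 = 5, x_2 = 14, x_3 = 116. This suggests x_t = -(-2)^t + 3·6^(t - 1).
Base case (t = 1): the formula gives 5 = 5 = x_1.
Inductive step: suppose the statement holds for some r ≥ 1, so x_r = -(-2)^r + 3·6^(r - 1).
Then x_{r+1} = 6·x_r + 8·(-2)^r = 6·(-(-2)^r + 3·6^(r - 1)) + 8·(-2)^r = -(-2)^(r + 1) + 3·6^r = -(-2)^(r+1) + 3·6^((r+1) - 1),
which is the claimed formula at t = r+1.
This completes the induction.

x_t = -(-2)^t + 3·6^(t - 1)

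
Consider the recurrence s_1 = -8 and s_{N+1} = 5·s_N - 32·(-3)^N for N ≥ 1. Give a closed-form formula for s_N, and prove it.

Computing the first terms: s_1 = -8, s_2 = 56, s_3 = -8. This suggests s_N = 4(-3)^N + 4·5^(N - 1).
Base step (N = 1): the formula gives -8 = -8 = s_1.
For the inductive step, assume it holds for an arbitrary p ≥ 1, so s_p = 4(-3)^p + 4·5^(p - 1).
Then s_{p+1} = 5·s_p - 32·(-3)^p = 5·(4(-3)^p + 4·5^(p - 1)) - 32·(-3)^p = 4(-3)^(p + 1) + 4·5^p = 4(-3)^(p+1) + 4·5^((p+1) - 1),
which is the claimed formula at N = p+1.
By the principle of mathematical induction, the result holds for all N ≥ 1.

s_N = 4(-3)^N + 4·5^(N - 1)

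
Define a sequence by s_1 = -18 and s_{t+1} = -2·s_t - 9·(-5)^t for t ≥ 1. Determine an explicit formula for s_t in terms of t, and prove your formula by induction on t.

s_t = -3(-2)^(t - 1) + 3(-5)^t

Computing the first terms: s_1 = -18, s_2 = 81, s_3 = -387. This suggests s_t = -3(-2)^(t - 1) + 3(-5)^t.
Base case (t = 1): the formula gives -18 = -18 = s_1.
Inductive step: suppose the statement holds for some m ≥ 1, so s_m = -3(-2)^(m - 1) + 3(-5)^m.
Then s_{m+1} = -2·s_m - 9·(-5)^m = -2·(-3(-2)^(m - 1) + 3(-5)^m) - 9·(-5)^m = -3(-2)^m + 3(-5)^(m + 1) = -3(-2)^((m+1) - 1) + 3(-5)^(m+1),
which is the claimed formula at t = m+1.
By the principle of mathematical induction, the result holds for all t ≥ 1.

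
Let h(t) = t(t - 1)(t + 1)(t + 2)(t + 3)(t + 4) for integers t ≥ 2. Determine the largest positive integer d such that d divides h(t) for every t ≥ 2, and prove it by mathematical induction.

d = 720

Computing the first values: h(2) = 720 and h(3) = 5040; gcd(720, 5040) = 720, so d ≤ 720.
We prove 720 | t(t - 1)(t + 1)(t + 2)(t + 3)(t + 4) for all t ≥ 2 by induction on t.
When t = 2: h(2) = 720 = 720·(1), so 720 | h(2).
Suppose the result is true for t = i, i.e. 720 | h(i). Then
h(i+1) − h(i) = i·(i+1)·(i+2)·(i+3)·(i+4)·(i+5) − (i-1)·i·(i+1)·(i+2)·(i+3)·(i+4) = i·(i+1)·(i+2)·(i+3)·(i+4)·[(i+5) − (i-1)] = 6·i·(i+1)·(i+2)·(i+3)·(i+4). The product of 5 consecutive integers is divisible by (5)! = 120, so h(i+1) − h(i) is divisible by 6·120 = 720. By the inductive hypothesis 720 | h(i), hence 720 | h(i+1).
Hence, by induction on t, the claim holds for every t ≥ 2.
Therefore the largest such d is 720.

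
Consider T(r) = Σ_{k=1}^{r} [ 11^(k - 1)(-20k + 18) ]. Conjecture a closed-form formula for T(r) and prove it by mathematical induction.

T(r) = 2·11^r(-r + 1) - 2

We claim T(r) = 2·11^r(-r + 1) - 2 for all r ≥ 1.
Base step (r = 1): T(1) = -2, and the closed form gives -2. They agree.
Suppose the result is true for r = k, so T(k) = 2·11^k(-k + 1) - 2.
Then T(k+1) = T(k) + (11^k(-20k - 2)) = (2·11^k(-k + 1) - 2) + (11^k(-20k - 2)).
Simplifying, T(k+1) = -22·11^k·k - 2 = 2·11^(k+1)(-(k+1) + 1) - 2,
which is the closed form with r = k+1.
By the principle of mathematical induction, the result holds for all r ≥ 1.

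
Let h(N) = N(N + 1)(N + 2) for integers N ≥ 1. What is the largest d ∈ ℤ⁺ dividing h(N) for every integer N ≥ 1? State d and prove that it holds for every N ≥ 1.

d = 6

Computing the first values: h(1) = 6 and h(2) = 24; gcd(6, 24) = 6, so d ≤ 6.
We prove 6 | N(N + 1)(N + 2) for all N ≥ 1 by induction on N.
Base case (N = 1): h(1) = 6 = 6·(1), so 6 | h(1).
For the inductive step, assume it holds for an arbitrary m ≥ 1, i.e. 6 | h(m). Then
h(m+1) − h(m) = (m+1)·(m+2)·(m+3) − m·(m+1)·(m+2) = (m+1)·(m+2)·[(m+3) − m] = 3·(m+1)·(m+2). The product of 2 consecutive integers is divisible by (2)! = 2, so h(m+1) − h(m) is divisible by 3·2 = 6. By the inductive hypothesis 6 | h(m), hence 6 | h(m+1).
Hence, by induction on N, the claim holds for every N ≥ 1.
Therefore the largest such d is 6.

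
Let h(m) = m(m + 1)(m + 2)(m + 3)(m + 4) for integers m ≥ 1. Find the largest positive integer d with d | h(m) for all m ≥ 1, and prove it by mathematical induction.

Computing the first values: h(1) = 120 and h(2) = 720; gcd(120, 720) = 120, so d ≤ 120.
We prove 120 | m(m + 1)(m + 2)(m + 3)(m + 4) for all m ≥ 1 by induction on m.
Base step (m = 1): h(1) = 120 = 120·(1), so 120 | h(1).
For the inductive step, assume it holds for an arbitrary k ≥ 1, i.e. 120 | h(k). Then
h(k+1) − h(k) = (k+1)·(k+2)·(k+3)·(k+4)·(k+5) − k·(k+1)·(k+2)·(k+3)·(k+4) = (k+1)·(k+2)·(k+3)·(k+4)·[(k+5) − k] = 5·(k+1)·(k+2)·(k+3)·(k+4). The product of 4 consecutive integers is divisible by (4)! = 24, so h(k+1) − h(k) is divisible by 5·24 = 120. By the inductive hypothesis 120 | h(k), hence 120 | h(k+1).
This completes the induction.
Therefore the largest such d is 120.

d = 120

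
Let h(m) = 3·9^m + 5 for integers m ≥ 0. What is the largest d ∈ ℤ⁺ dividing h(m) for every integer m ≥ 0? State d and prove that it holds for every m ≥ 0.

Computing the first values: h(0) = 8 and h(1) = 32; gcd(8, 32) = 8, so d ≤ 8.
We prove 8 | 3·9^m + 5 for all m ≥ 0 by induction on m.
Base step (m = 0): h(0) = 8 = 8·(1), so 8 | h(0).
Inductive step: assume the claim holds for m = p, i.e. 8 | h(p). Then
h(p+1) = 3·9^(p+1) + 5 = 9·(3·9^p + 5) - 40 = 9·h(p) - 40. The first term is divisible by 8 by the inductive hypothesis, and -40 is divisible by 8. Hence 8 | h(p+1).
By the principle of mathematical induction, the result holds for all m ≥ 0.
Therefore the largest such d is 8.

d = 8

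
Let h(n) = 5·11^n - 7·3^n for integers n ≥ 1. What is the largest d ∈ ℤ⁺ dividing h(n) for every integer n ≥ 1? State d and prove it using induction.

Computing the first values: h(1) = 34 and h(2) = 542; gcd(34, 542) = 2, so d ≤ 2.
We prove 2 | 5·11^n - 7·3^n for all n ≥ 1 by induction on n.
Base case (n = 1): h(1) = 34 = 2·(17), so 2 | h(1).
Inductive step: assume the claim holds for n = p, i.e. 2 | h(p). Then
h(p+1) − 11·h(p) = (5·11^(p+1) - 7·3^(p+1)) − 11·(5·11^p - 7·3^p) = (-7)·3^p·(3 − 11) = (56)·3^p. Since 2 | h(p) by the inductive hypothesis, 2 | 11·h(p); and 2 | 56 since 56 = 2·28. Therefore 2 | h(p+1).
This completes the induction.
Therefore the largest such d is 2.

d = 2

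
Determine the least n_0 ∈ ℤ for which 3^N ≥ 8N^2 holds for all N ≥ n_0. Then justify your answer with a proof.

n_0 = 5

At N = 4: 81 < 128, so the inequality fails and n_0 ≥ 5. We prove 3^N ≥ 8N^2 for all N ≥ 5.
When N = 5: 3^N = 243 and 8N^2 = 200, so 243 ≥ 200.
Inductive step: assume the claim holds for N = m, so 3^m ≥ 8m^2.
Then 3^(m + 1) = 3·(3^m) ≥ 3·(8m^2).
Also, for m ≥ 5 we have 3·(8m^2) ≥ 8(m+1)^2, since 3 ≥ (1 + 1/m)^2 for all m ≥ 5.
Combining, 3^(m + 1) ≥ 8(m+1)^2.
This completes the induction.
Hence the smallest such n_0 is 5.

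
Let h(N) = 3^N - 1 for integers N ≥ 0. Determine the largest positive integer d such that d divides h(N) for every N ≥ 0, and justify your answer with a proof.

Computing the first values: h(0) = 0 and h(1) = 2; gcd(0, 2) = 2, so d ≤ 2.
We prove 2 | 3^N - 1 for all N ≥ 0 by induction on N.
Base step (N = 0): h(0) = 0 = 2·(0), so 2 | h(0).
Inductive step: suppose the statement holds for some j ≥ 0, i.e. 2 | h(j). Then
h(j+1) = 3^(j+1) - 1 = 3·(3^j - 1) + 2 = 3·h(j) + 2. The first term is divisible by 2 by the inductive hypothesis, and 2 is divisible by 2. Hence 2 | h(j+1).
By induction, the statement is established for all N ≥ 0.
Therefore the largest such d is 2.

d = 2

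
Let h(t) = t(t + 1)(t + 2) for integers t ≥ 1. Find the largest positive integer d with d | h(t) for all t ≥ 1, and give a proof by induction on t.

d = 6

Computing the first values: h(1) = 6 and h(2) = 24; gcd(6, 24) = 6, so d ≤ 6.
We prove 6 | t(t + 1)(t + 2) for all t ≥ 1 by induction on t.
Base case (t = 1): h(1) = 6 = 6·(1), so 6 | h(1).
Inductive step: suppose the statement holds for some k ≥ 1, i.e. 6 | h(k). Then
h(k+1) − h(k) = (k+1)·(k+2)·(k+3) − k·(k+1)·(k+2) = (k+1)·(k+2)·[(k+3) − k] = 3·(k+1)·(k+2). The product of 2 consecutive integers is divisible by (2)! = 2, so h(k+1) − h(k) is divisible by 3·2 = 6. By the inductive hypothesis 6 | h(k), hence 6 | h(k+1).
By the principle of mathematical induction, the result holds for all t ≥ 1.
Therefore the largest such d is 6.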